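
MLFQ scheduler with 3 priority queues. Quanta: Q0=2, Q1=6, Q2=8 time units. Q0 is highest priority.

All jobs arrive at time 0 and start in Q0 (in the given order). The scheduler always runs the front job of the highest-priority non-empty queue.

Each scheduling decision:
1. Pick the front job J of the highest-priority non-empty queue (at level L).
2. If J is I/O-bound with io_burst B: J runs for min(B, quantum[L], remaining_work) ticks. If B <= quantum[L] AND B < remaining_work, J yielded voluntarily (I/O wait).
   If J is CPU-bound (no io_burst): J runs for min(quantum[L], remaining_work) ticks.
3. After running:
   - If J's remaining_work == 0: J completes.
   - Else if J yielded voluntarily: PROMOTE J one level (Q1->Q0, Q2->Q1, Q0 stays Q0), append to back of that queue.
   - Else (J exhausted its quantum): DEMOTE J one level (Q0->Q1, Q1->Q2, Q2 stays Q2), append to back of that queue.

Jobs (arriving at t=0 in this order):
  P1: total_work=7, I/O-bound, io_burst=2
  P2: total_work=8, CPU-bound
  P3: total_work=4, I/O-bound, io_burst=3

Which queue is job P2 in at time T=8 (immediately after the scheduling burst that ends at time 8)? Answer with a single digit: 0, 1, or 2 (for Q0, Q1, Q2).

t=0-2: P1@Q0 runs 2, rem=5, I/O yield, promote→Q0. Q0=[P2,P3,P1] Q1=[] Q2=[]
t=2-4: P2@Q0 runs 2, rem=6, quantum used, demote→Q1. Q0=[P3,P1] Q1=[P2] Q2=[]
t=4-6: P3@Q0 runs 2, rem=2, quantum used, demote→Q1. Q0=[P1] Q1=[P2,P3] Q2=[]
t=6-8: P1@Q0 runs 2, rem=3, I/O yield, promote→Q0. Q0=[P1] Q1=[P2,P3] Q2=[]
t=8-10: P1@Q0 runs 2, rem=1, I/O yield, promote→Q0. Q0=[P1] Q1=[P2,P3] Q2=[]
t=10-11: P1@Q0 runs 1, rem=0, completes. Q0=[] Q1=[P2,P3] Q2=[]
t=11-17: P2@Q1 runs 6, rem=0, completes. Q0=[] Q1=[P3] Q2=[]
t=17-19: P3@Q1 runs 2, rem=0, completes. Q0=[] Q1=[] Q2=[]

Answer: 1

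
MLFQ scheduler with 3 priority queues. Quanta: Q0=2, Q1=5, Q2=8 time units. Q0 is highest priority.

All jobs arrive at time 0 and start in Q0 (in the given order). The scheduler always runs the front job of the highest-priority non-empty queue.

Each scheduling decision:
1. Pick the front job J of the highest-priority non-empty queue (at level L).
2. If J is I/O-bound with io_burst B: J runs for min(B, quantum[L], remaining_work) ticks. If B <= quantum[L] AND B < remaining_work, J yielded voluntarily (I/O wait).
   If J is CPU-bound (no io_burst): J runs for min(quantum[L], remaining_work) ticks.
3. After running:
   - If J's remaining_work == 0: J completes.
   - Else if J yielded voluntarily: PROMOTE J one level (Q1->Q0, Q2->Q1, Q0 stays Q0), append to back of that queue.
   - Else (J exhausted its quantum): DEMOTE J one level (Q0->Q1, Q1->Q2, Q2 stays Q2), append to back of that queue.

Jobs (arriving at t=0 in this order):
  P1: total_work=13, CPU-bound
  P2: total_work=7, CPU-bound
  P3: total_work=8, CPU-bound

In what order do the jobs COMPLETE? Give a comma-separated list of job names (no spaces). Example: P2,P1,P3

t=0-2: P1@Q0 runs 2, rem=11, quantum used, demote→Q1. Q0=[P2,P3] Q1=[P1] Q2=[]
t=2-4: P2@Q0 runs 2, rem=5, quantum used, demote→Q1. Q0=[P3] Q1=[P1,P2] Q2=[]
t=4-6: P3@Q0 runs 2, rem=6, quantum used, demote→Q1. Q0=[] Q1=[P1,P2,P3] Q2=[]
t=6-11: P1@Q1 runs 5, rem=6, quantum used, demote→Q2. Q0=[] Q1=[P2,P3] Q2=[P1]
t=11-16: P2@Q1 runs 5, rem=0, completes. Q0=[] Q1=[P3] Q2=[P1]
t=16-21: P3@Q1 runs 5, rem=1, quantum used, demote→Q2. Q0=[] Q1=[] Q2=[P1,P3]
t=21-27: P1@Q2 runs 6, rem=0, completes. Q0=[] Q1=[] Q2=[P3]
t=27-28: P3@Q2 runs 1, rem=0, completes. Q0=[] Q1=[] Q2=[]

Answer: P2,P1,P3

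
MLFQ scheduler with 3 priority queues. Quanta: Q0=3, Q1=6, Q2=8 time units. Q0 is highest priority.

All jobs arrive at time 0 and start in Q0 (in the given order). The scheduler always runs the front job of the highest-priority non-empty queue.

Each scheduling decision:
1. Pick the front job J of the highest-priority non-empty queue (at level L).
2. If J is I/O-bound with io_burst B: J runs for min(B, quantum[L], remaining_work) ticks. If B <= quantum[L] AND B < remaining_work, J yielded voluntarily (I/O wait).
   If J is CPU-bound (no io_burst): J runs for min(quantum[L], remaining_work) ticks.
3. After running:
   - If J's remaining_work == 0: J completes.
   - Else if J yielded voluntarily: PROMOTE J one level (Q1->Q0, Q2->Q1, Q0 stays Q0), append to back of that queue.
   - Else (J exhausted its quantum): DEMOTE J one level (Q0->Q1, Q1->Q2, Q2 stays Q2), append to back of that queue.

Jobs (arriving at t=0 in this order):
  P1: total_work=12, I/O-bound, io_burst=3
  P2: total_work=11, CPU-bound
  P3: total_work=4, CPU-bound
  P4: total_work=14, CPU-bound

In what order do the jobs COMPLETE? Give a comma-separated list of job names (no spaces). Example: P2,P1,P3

t=0-3: P1@Q0 runs 3, rem=9, I/O yield, promote→Q0. Q0=[P2,P3,P4,P1] Q1=[] Q2=[]
t=3-6: P2@Q0 runs 3, rem=8, quantum used, demote→Q1. Q0=[P3,P4,P1] Q1=[P2] Q2=[]
t=6-9: P3@Q0 runs 3, rem=1, quantum used, demote→Q1. Q0=[P4,P1] Q1=[P2,P3] Q2=[]
t=9-12: P4@Q0 runs 3, rem=11, quantum used, demote→Q1. Q0=[P1] Q1=[P2,P3,P4] Q2=[]
t=12-15: P1@Q0 runs 3, rem=6, I/O yield, promote→Q0. Q0=[P1] Q1=[P2,P3,P4] Q2=[]
t=15-18: P1@Q0 runs 3, rem=3, I/O yield, promote→Q0. Q0=[P1] Q1=[P2,P3,P4] Q2=[]
t=18-21: P1@Q0 runs 3, rem=0, completes. Q0=[] Q1=[P2,P3,P4] Q2=[]
t=21-27: P2@Q1 runs 6, rem=2, quantum used, demote→Q2. Q0=[] Q1=[P3,P4] Q2=[P2]
t=27-28: P3@Q1 runs 1, rem=0, completes. Q0=[] Q1=[P4] Q2=[P2]
t=28-34: P4@Q1 runs 6, rem=5, quantum used, demote→Q2. Q0=[] Q1=[] Q2=[P2,P4]
t=34-36: P2@Q2 runs 2, rem=0, completes. Q0=[] Q1=[] Q2=[P4]
t=36-41: P4@Q2 runs 5, rem=0, completes. Q0=[] Q1=[] Q2=[]

Answer: P1,P3,P2,P4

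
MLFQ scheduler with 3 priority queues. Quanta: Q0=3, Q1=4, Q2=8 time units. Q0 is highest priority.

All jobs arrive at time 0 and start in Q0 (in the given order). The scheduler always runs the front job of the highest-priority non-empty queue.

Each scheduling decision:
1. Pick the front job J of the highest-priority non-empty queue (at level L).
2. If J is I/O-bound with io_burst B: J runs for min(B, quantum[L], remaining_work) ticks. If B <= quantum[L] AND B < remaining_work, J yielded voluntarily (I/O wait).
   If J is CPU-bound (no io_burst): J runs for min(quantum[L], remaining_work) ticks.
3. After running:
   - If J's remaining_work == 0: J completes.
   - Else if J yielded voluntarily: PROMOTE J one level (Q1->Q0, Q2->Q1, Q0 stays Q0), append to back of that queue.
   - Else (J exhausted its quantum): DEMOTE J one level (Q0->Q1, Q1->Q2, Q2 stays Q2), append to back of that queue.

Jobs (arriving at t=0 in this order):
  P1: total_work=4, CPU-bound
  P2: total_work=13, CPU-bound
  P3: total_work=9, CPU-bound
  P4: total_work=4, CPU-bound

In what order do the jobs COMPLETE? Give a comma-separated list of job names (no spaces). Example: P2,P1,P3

Answer: P1,P4,P2,P3

Derivation:
t=0-3: P1@Q0 runs 3, rem=1, quantum used, demote→Q1. Q0=[P2,P3,P4] Q1=[P1] Q2=[]
t=3-6: P2@Q0 runs 3, rem=10, quantum used, demote→Q1. Q0=[P3,P4] Q1=[P1,P2] Q2=[]
t=6-9: P3@Q0 runs 3, rem=6, quantum used, demote→Q1. Q0=[P4] Q1=[P1,P2,P3] Q2=[]
t=9-12: P4@Q0 runs 3, rem=1, quantum used, demote→Q1. Q0=[] Q1=[P1,P2,P3,P4] Q2=[]
t=12-13: P1@Q1 runs 1, rem=0, completes. Q0=[] Q1=[P2,P3,P4] Q2=[]
t=13-17: P2@Q1 runs 4, rem=6, quantum used, demote→Q2. Q0=[] Q1=[P3,P4] Q2=[P2]
t=17-21: P3@Q1 runs 4, rem=2, quantum used, demote→Q2. Q0=[] Q1=[P4] Q2=[P2,P3]
t=21-22: P4@Q1 runs 1, rem=0, completes. Q0=[] Q1=[] Q2=[P2,P3]
t=22-28: P2@Q2 runs 6, rem=0, completes. Q0=[] Q1=[] Q2=[P3]
t=28-30: P3@Q2 runs 2, rem=0, completes. Q0=[] Q1=[] Q2=[]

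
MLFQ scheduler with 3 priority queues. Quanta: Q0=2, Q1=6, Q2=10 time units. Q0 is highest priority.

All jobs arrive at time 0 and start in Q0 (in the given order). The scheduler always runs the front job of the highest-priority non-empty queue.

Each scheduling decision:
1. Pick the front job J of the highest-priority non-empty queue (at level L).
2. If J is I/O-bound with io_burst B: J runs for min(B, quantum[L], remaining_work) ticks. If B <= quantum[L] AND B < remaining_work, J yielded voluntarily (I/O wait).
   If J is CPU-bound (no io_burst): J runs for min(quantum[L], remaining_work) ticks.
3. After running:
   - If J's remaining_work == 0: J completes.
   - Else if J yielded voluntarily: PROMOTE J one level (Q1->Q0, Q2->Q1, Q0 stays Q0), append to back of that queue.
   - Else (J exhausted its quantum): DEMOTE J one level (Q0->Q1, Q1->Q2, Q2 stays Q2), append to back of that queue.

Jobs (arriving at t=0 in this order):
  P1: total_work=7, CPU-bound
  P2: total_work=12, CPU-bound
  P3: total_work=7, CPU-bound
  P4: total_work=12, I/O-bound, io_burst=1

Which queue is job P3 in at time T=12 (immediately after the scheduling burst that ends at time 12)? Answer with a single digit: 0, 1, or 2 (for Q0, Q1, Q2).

t=0-2: P1@Q0 runs 2, rem=5, quantum used, demote→Q1. Q0=[P2,P3,P4] Q1=[P1] Q2=[]
t=2-4: P2@Q0 runs 2, rem=10, quantum used, demote→Q1. Q0=[P3,P4] Q1=[P1,P2] Q2=[]
t=4-6: P3@Q0 runs 2, rem=5, quantum used, demote→Q1. Q0=[P4] Q1=[P1,P2,P3] Q2=[]
t=6-7: P4@Q0 runs 1, rem=11, I/O yield, promote→Q0. Q0=[P4] Q1=[P1,P2,P3] Q2=[]
t=7-8: P4@Q0 runs 1, rem=10, I/O yield, promote→Q0. Q0=[P4] Q1=[P1,P2,P3] Q2=[]
t=8-9: P4@Q0 runs 1, rem=9, I/O yield, promote→Q0. Q0=[P4] Q1=[P1,P2,P3] Q2=[]
t=9-10: P4@Q0 runs 1, rem=8, I/O yield, promote→Q0. Q0=[P4] Q1=[P1,P2,P3] Q2=[]
t=10-11: P4@Q0 runs 1, rem=7, I/O yield, promote→Q0. Q0=[P4] Q1=[P1,P2,P3] Q2=[]
t=11-12: P4@Q0 runs 1, rem=6, I/O yield, promote→Q0. Q0=[P4] Q1=[P1,P2,P3] Q2=[]
t=12-13: P4@Q0 runs 1, rem=5, I/O yield, promote→Q0. Q0=[P4] Q1=[P1,P2,P3] Q2=[]
t=13-14: P4@Q0 runs 1, rem=4, I/O yield, promote→Q0. Q0=[P4] Q1=[P1,P2,P3] Q2=[]
t=14-15: P4@Q0 runs 1, rem=3, I/O yield, promote→Q0. Q0=[P4] Q1=[P1,P2,P3] Q2=[]
t=15-16: P4@Q0 runs 1, rem=2, I/O yield, promote→Q0. Q0=[P4] Q1=[P1,P2,P3] Q2=[]
t=16-17: P4@Q0 runs 1, rem=1, I/O yield, promote→Q0. Q0=[P4] Q1=[P1,P2,P3] Q2=[]
t=17-18: P4@Q0 runs 1, rem=0, completes. Q0=[] Q1=[P1,P2,P3] Q2=[]
t=18-23: P1@Q1 runs 5, rem=0, completes. Q0=[] Q1=[P2,P3] Q2=[]
t=23-29: P2@Q1 runs 6, rem=4, quantum used, demote→Q2. Q0=[] Q1=[P3] Q2=[P2]
t=29-34: P3@Q1 runs 5, rem=0, completes. Q0=[] Q1=[] Q2=[P2]
t=34-38: P2@Q2 runs 4, rem=0, completes. Q0=[] Q1=[] Q2=[]

Answer: 1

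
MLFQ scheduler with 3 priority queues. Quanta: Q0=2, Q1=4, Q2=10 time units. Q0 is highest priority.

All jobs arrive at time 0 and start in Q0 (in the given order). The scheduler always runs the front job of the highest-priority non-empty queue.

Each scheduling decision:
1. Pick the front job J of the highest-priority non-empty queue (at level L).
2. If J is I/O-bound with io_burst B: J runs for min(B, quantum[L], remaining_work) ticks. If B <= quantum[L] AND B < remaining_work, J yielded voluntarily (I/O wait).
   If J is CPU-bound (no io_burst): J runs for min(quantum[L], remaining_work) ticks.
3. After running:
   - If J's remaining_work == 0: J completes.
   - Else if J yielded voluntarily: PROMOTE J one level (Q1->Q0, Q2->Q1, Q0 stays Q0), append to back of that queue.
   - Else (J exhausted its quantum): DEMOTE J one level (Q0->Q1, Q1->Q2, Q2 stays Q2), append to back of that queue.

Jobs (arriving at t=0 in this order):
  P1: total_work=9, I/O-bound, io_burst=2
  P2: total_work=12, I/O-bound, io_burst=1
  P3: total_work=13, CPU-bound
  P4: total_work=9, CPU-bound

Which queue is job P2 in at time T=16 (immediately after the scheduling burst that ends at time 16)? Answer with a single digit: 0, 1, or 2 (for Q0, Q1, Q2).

Answer: 0

Derivation:
t=0-2: P1@Q0 runs 2, rem=7, I/O yield, promote→Q0. Q0=[P2,P3,P4,P1] Q1=[] Q2=[]
t=2-3: P2@Q0 runs 1, rem=11, I/O yield, promote→Q0. Q0=[P3,P4,P1,P2] Q1=[] Q2=[]
t=3-5: P3@Q0 runs 2, rem=11, quantum used, demote→Q1. Q0=[P4,P1,P2] Q1=[P3] Q2=[]
t=5-7: P4@Q0 runs 2, rem=7, quantum used, demote→Q1. Q0=[P1,P2] Q1=[P3,P4] Q2=[]
t=7-9: P1@Q0 runs 2, rem=5, I/O yield, promote→Q0. Q0=[P2,P1] Q1=[P3,P4] Q2=[]
t=9-10: P2@Q0 runs 1, rem=10, I/O yield, promote→Q0. Q0=[P1,P2] Q1=[P3,P4] Q2=[]
t=10-12: P1@Q0 runs 2, rem=3, I/O yield, promote→Q0. Q0=[P2,P1] Q1=[P3,P4] Q2=[]
t=12-13: P2@Q0 runs 1, rem=9, I/O yield, promote→Q0. Q0=[P1,P2] Q1=[P3,P4] Q2=[]
t=13-15: P1@Q0 runs 2, rem=1, I/O yield, promote→Q0. Q0=[P2,P1] Q1=[P3,P4] Q2=[]
t=15-16: P2@Q0 runs 1, rem=8, I/O yield, promote→Q0. Q0=[P1,P2] Q1=[P3,P4] Q2=[]
t=16-17: P1@Q0 runs 1, rem=0, completes. Q0=[P2] Q1=[P3,P4] Q2=[]
t=17-18: P2@Q0 runs 1, rem=7, I/O yield, promote→Q0. Q0=[P2] Q1=[P3,P4] Q2=[]
t=18-19: P2@Q0 runs 1, rem=6, I/O yield, promote→Q0. Q0=[P2] Q1=[P3,P4] Q2=[]
t=19-20: P2@Q0 runs 1, rem=5, I/O yield, promote→Q0. Q0=[P2] Q1=[P3,P4] Q2=[]
t=20-21: P2@Q0 runs 1, rem=4, I/O yield, promote→Q0. Q0=[P2] Q1=[P3,P4] Q2=[]
t=21-22: P2@Q0 runs 1, rem=3, I/O yield, promote→Q0. Q0=[P2] Q1=[P3,P4] Q2=[]
t=22-23: P2@Q0 runs 1, rem=2, I/O yield, promote→Q0. Q0=[P2] Q1=[P3,P4] Q2=[]
t=23-24: P2@Q0 runs 1, rem=1, I/O yield, promote→Q0. Q0=[P2] Q1=[P3,P4] Q2=[]
t=24-25: P2@Q0 runs 1, rem=0, completes. Q0=[] Q1=[P3,P4] Q2=[]
t=25-29: P3@Q1 runs 4, rem=7, quantum used, demote→Q2. Q0=[] Q1=[P4] Q2=[P3]
t=29-33: P4@Q1 runs 4, rem=3, quantum used, demote→Q2. Q0=[] Q1=[] Q2=[P3,P4]
t=33-40: P3@Q2 runs 7, rem=0, completes. Q0=[] Q1=[] Q2=[P4]
t=40-43: P4@Q2 runs 3, rem=0, completes. Q0=[] Q1=[] Q2=[]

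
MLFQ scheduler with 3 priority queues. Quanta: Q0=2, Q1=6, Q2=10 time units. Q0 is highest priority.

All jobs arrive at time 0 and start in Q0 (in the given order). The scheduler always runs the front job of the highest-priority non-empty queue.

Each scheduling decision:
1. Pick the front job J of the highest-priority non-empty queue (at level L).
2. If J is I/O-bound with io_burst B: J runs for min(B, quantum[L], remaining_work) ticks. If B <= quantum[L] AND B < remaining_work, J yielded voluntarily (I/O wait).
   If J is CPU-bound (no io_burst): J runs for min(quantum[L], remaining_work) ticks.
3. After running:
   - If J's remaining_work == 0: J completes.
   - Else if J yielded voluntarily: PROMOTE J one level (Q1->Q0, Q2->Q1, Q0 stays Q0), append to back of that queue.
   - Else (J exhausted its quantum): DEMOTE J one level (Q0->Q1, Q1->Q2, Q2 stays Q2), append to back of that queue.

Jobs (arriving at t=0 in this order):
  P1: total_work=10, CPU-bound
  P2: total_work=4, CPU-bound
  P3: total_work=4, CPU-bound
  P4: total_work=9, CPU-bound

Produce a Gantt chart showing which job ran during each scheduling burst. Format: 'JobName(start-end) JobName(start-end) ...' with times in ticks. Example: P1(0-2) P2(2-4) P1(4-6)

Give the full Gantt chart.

t=0-2: P1@Q0 runs 2, rem=8, quantum used, demote→Q1. Q0=[P2,P3,P4] Q1=[P1] Q2=[]
t=2-4: P2@Q0 runs 2, rem=2, quantum used, demote→Q1. Q0=[P3,P4] Q1=[P1,P2] Q2=[]
t=4-6: P3@Q0 runs 2, rem=2, quantum used, demote→Q1. Q0=[P4] Q1=[P1,P2,P3] Q2=[]
t=6-8: P4@Q0 runs 2, rem=7, quantum used, demote→Q1. Q0=[] Q1=[P1,P2,P3,P4] Q2=[]
t=8-14: P1@Q1 runs 6, rem=2, quantum used, demote→Q2. Q0=[] Q1=[P2,P3,P4] Q2=[P1]
t=14-16: P2@Q1 runs 2, rem=0, completes. Q0=[] Q1=[P3,P4] Q2=[P1]
t=16-18: P3@Q1 runs 2, rem=0, completes. Q0=[] Q1=[P4] Q2=[P1]
t=18-24: P4@Q1 runs 6, rem=1, quantum used, demote→Q2. Q0=[] Q1=[] Q2=[P1,P4]
t=24-26: P1@Q2 runs 2, rem=0, completes. Q0=[] Q1=[] Q2=[P4]
t=26-27: P4@Q2 runs 1, rem=0, completes. Q0=[] Q1=[] Q2=[]

Answer: P1(0-2) P2(2-4) P3(4-6) P4(6-8) P1(8-14) P2(14-16) P3(16-18) P4(18-24) P1(24-26) P4(26-27)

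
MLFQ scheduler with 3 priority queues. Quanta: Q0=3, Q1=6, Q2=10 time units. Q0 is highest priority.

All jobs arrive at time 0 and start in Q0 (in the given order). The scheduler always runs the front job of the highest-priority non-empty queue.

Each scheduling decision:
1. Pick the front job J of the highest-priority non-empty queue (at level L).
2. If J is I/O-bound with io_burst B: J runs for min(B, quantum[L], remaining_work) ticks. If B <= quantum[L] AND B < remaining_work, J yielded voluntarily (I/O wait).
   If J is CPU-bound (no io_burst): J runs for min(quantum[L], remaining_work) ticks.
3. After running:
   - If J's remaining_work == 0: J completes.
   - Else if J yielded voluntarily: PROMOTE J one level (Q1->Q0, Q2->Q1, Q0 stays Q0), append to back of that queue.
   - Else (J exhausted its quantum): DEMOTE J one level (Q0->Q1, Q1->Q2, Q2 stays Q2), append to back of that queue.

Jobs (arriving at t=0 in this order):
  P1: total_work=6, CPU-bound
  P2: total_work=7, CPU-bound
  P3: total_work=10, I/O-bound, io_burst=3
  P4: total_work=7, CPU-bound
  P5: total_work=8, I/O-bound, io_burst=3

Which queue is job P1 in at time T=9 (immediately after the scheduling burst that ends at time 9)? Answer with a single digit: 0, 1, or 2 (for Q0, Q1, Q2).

t=0-3: P1@Q0 runs 3, rem=3, quantum used, demote→Q1. Q0=[P2,P3,P4,P5] Q1=[P1] Q2=[]
t=3-6: P2@Q0 runs 3, rem=4, quantum used, demote→Q1. Q0=[P3,P4,P5] Q1=[P1,P2] Q2=[]
t=6-9: P3@Q0 runs 3, rem=7, I/O yield, promote→Q0. Q0=[P4,P5,P3] Q1=[P1,P2] Q2=[]
t=9-12: P4@Q0 runs 3, rem=4, quantum used, demote→Q1. Q0=[P5,P3] Q1=[P1,P2,P4] Q2=[]
t=12-15: P5@Q0 runs 3, rem=5, I/O yield, promote→Q0. Q0=[P3,P5] Q1=[P1,P2,P4] Q2=[]
t=15-18: P3@Q0 runs 3, rem=4, I/O yield, promote→Q0. Q0=[P5,P3] Q1=[P1,P2,P4] Q2=[]
t=18-21: P5@Q0 runs 3, rem=2, I/O yield, promote→Q0. Q0=[P3,P5] Q1=[P1,P2,P4] Q2=[]
t=21-24: P3@Q0 runs 3, rem=1, I/O yield, promote→Q0. Q0=[P5,P3] Q1=[P1,P2,P4] Q2=[]
t=24-26: P5@Q0 runs 2, rem=0, completes. Q0=[P3] Q1=[P1,P2,P4] Q2=[]
t=26-27: P3@Q0 runs 1, rem=0, completes. Q0=[] Q1=[P1,P2,P4] Q2=[]
t=27-30: P1@Q1 runs 3, rem=0, completes. Q0=[] Q1=[P2,P4] Q2=[]
t=30-34: P2@Q1 runs 4, rem=0, completes. Q0=[] Q1=[P4] Q2=[]
t=34-38: P4@Q1 runs 4, rem=0, completes. Q0=[] Q1=[] Q2=[]

Answer: 1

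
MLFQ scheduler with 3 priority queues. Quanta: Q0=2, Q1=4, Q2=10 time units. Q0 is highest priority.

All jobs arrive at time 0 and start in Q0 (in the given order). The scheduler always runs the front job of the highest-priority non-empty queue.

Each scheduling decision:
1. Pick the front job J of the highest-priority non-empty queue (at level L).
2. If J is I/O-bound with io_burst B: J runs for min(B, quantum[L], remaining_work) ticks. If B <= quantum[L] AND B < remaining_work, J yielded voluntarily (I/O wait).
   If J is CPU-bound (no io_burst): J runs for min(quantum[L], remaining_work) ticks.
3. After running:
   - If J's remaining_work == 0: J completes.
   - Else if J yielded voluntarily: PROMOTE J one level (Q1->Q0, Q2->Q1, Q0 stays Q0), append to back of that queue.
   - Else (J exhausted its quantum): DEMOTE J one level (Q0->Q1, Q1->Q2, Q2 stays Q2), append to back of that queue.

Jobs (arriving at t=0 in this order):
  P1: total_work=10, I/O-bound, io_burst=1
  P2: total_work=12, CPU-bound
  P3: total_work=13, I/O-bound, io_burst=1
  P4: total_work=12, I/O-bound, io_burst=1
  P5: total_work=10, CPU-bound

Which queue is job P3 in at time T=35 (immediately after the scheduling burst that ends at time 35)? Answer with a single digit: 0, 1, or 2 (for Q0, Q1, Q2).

t=0-1: P1@Q0 runs 1, rem=9, I/O yield, promote→Q0. Q0=[P2,P3,P4,P5,P1] Q1=[] Q2=[]
t=1-3: P2@Q0 runs 2, rem=10, quantum used, demote→Q1. Q0=[P3,P4,P5,P1] Q1=[P2] Q2=[]
t=3-4: P3@Q0 runs 1, rem=12, I/O yield, promote→Q0. Q0=[P4,P5,P1,P3] Q1=[P2] Q2=[]
t=4-5: P4@Q0 runs 1, rem=11, I/O yield, promote→Q0. Q0=[P5,P1,P3,P4] Q1=[P2] Q2=[]
t=5-7: P5@Q0 runs 2, rem=8, quantum used, demote→Q1. Q0=[P1,P3,P4] Q1=[P2,P5] Q2=[]
t=7-8: P1@Q0 runs 1, rem=8, I/O yield, promote→Q0. Q0=[P3,P4,P1] Q1=[P2,P5] Q2=[]
t=8-9: P3@Q0 runs 1, rem=11, I/O yield, promote→Q0. Q0=[P4,P1,P3] Q1=[P2,P5] Q2=[]
t=9-10: P4@Q0 runs 1, rem=10, I/O yield, promote→Q0. Q0=[P1,P3,P4] Q1=[P2,P5] Q2=[]
t=10-11: P1@Q0 runs 1, rem=7, I/O yield, promote→Q0. Q0=[P3,P4,P1] Q1=[P2,P5] Q2=[]
t=11-12: P3@Q0 runs 1, rem=10, I/O yield, promote→Q0. Q0=[P4,P1,P3] Q1=[P2,P5] Q2=[]
t=12-13: P4@Q0 runs 1, rem=9, I/O yield, promote→Q0. Q0=[P1,P3,P4] Q1=[P2,P5] Q2=[]
t=13-14: P1@Q0 runs 1, rem=6, I/O yield, promote→Q0. Q0=[P3,P4,P1] Q1=[P2,P5] Q2=[]
t=14-15: P3@Q0 runs 1, rem=9, I/O yield, promote→Q0. Q0=[P4,P1,P3] Q1=[P2,P5] Q2=[]
t=15-16: P4@Q0 runs 1, rem=8, I/O yield, promote→Q0. Q0=[P1,P3,P4] Q1=[P2,P5] Q2=[]
t=16-17: P1@Q0 runs 1, rem=5, I/O yield, promote→Q0. Q0=[P3,P4,P1] Q1=[P2,P5] Q2=[]
t=17-18: P3@Q0 runs 1, rem=8, I/O yield, promote→Q0. Q0=[P4,P1,P3] Q1=[P2,P5] Q2=[]
t=18-19: P4@Q0 runs 1, rem=7, I/O yield, promote→Q0. Q0=[P1,P3,P4] Q1=[P2,P5] Q2=[]
t=19-20: P1@Q0 runs 1, rem=4, I/O yield, promote→Q0. Q0=[P3,P4,P1] Q1=[P2,P5] Q2=[]
t=20-21: P3@Q0 runs 1, rem=7, I/O yield, promote→Q0. Q0=[P4,P1,P3] Q1=[P2,P5] Q2=[]
t=21-22: P4@Q0 runs 1, rem=6, I/O yield, promote→Q0. Q0=[P1,P3,P4] Q1=[P2,P5] Q2=[]
t=22-23: P1@Q0 runs 1, rem=3, I/O yield, promote→Q0. Q0=[P3,P4,P1] Q1=[P2,P5] Q2=[]
t=23-24: P3@Q0 runs 1, rem=6, I/O yield, promote→Q0. Q0=[P4,P1,P3] Q1=[P2,P5] Q2=[]
t=24-25: P4@Q0 runs 1, rem=5, I/O yield, promote→Q0. Q0=[P1,P3,P4] Q1=[P2,P5] Q2=[]
t=25-26: P1@Q0 runs 1, rem=2, I/O yield, promote→Q0. Q0=[P3,P4,P1] Q1=[P2,P5] Q2=[]
t=26-27: P3@Q0 runs 1, rem=5, I/O yield, promote→Q0. Q0=[P4,P1,P3] Q1=[P2,P5] Q2=[]
t=27-28: P4@Q0 runs 1, rem=4, I/O yield, promote→Q0. Q0=[P1,P3,P4] Q1=[P2,P5] Q2=[]
t=28-29: P1@Q0 runs 1, rem=1, I/O yield, promote→Q0. Q0=[P3,P4,P1] Q1=[P2,P5] Q2=[]
t=29-30: P3@Q0 runs 1, rem=4, I/O yield, promote→Q0. Q0=[P4,P1,P3] Q1=[P2,P5] Q2=[]
t=30-31: P4@Q0 runs 1, rem=3, I/O yield, promote→Q0. Q0=[P1,P3,P4] Q1=[P2,P5] Q2=[]
t=31-32: P1@Q0 runs 1, rem=0, completes. Q0=[P3,P4] Q1=[P2,P5] Q2=[]
t=32-33: P3@Q0 runs 1, rem=3, I/O yield, promote→Q0. Q0=[P4,P3] Q1=[P2,P5] Q2=[]
t=33-34: P4@Q0 runs 1, rem=2, I/O yield, promote→Q0. Q0=[P3,P4] Q1=[P2,P5] Q2=[]
t=34-35: P3@Q0 runs 1, rem=2, I/O yield, promote→Q0. Q0=[P4,P3] Q1=[P2,P5] Q2=[]
t=35-36: P4@Q0 runs 1, rem=1, I/O yield, promote→Q0. Q0=[P3,P4] Q1=[P2,P5] Q2=[]
t=36-37: P3@Q0 runs 1, rem=1, I/O yield, promote→Q0. Q0=[P4,P3] Q1=[P2,P5] Q2=[]
t=37-38: P4@Q0 runs 1, rem=0, completes. Q0=[P3] Q1=[P2,P5] Q2=[]
t=38-39: P3@Q0 runs 1, rem=0, completes. Q0=[] Q1=[P2,P5] Q2=[]
t=39-43: P2@Q1 runs 4, rem=6, quantum used, demote→Q2. Q0=[] Q1=[P5] Q2=[P2]
t=43-47: P5@Q1 runs 4, rem=4, quantum used, demote→Q2. Q0=[] Q1=[] Q2=[P2,P5]
t=47-53: P2@Q2 runs 6, rem=0, completes. Q0=[] Q1=[] Q2=[P5]
t=53-57: P5@Q2 runs 4, rem=0, completes. Q0=[] Q1=[] Q2=[]

Answer: 0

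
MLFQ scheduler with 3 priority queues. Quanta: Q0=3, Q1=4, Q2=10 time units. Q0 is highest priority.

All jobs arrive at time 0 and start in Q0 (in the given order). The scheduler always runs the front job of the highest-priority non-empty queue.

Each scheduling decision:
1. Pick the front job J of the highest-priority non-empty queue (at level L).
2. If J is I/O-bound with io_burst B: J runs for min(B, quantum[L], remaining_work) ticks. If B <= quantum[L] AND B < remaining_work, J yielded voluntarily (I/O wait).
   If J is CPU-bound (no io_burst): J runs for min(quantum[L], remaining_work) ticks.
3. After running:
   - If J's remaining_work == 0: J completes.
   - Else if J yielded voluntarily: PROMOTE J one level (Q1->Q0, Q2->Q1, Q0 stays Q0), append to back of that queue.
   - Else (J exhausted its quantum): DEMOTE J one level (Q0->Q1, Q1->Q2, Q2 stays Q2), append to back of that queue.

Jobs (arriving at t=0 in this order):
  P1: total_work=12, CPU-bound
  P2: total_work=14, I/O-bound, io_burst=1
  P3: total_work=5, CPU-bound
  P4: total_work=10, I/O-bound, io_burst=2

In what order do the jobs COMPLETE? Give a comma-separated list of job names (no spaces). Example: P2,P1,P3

Answer: P4,P2,P3,P1

Derivation:
t=0-3: P1@Q0 runs 3, rem=9, quantum used, demote→Q1. Q0=[P2,P3,P4] Q1=[P1] Q2=[]
t=3-4: P2@Q0 runs 1, rem=13, I/O yield, promote→Q0. Q0=[P3,P4,P2] Q1=[P1] Q2=[]
t=4-7: P3@Q0 runs 3, rem=2, quantum used, demote→Q1. Q0=[P4,P2] Q1=[P1,P3] Q2=[]
t=7-9: P4@Q0 runs 2, rem=8, I/O yield, promote→Q0. Q0=[P2,P4] Q1=[P1,P3] Q2=[]
t=9-10: P2@Q0 runs 1, rem=12, I/O yield, promote→Q0. Q0=[P4,P2] Q1=[P1,P3] Q2=[]
t=10-12: P4@Q0 runs 2, rem=6, I/O yield, promote→Q0. Q0=[P2,P4] Q1=[P1,P3] Q2=[]
t=12-13: P2@Q0 runs 1, rem=11, I/O yield, promote→Q0. Q0=[P4,P2] Q1=[P1,P3] Q2=[]
t=13-15: P4@Q0 runs 2, rem=4, I/O yield, promote→Q0. Q0=[P2,P4] Q1=[P1,P3] Q2=[]
t=15-16: P2@Q0 runs 1, rem=10, I/O yield, promote→Q0. Q0=[P4,P2] Q1=[P1,P3] Q2=[]
t=16-18: P4@Q0 runs 2, rem=2, I/O yield, promote→Q0. Q0=[P2,P4] Q1=[P1,P3] Q2=[]
t=18-19: P2@Q0 runs 1, rem=9, I/O yield, promote→Q0. Q0=[P4,P2] Q1=[P1,P3] Q2=[]
t=19-21: P4@Q0 runs 2, rem=0, completes. Q0=[P2] Q1=[P1,P3] Q2=[]
t=21-22: P2@Q0 runs 1, rem=8, I/O yield, promote→Q0. Q0=[P2] Q1=[P1,P3] Q2=[]
t=22-23: P2@Q0 runs 1, rem=7, I/O yield, promote→Q0. Q0=[P2] Q1=[P1,P3] Q2=[]
t=23-24: P2@Q0 runs 1, rem=6, I/O yield, promote→Q0. Q0=[P2] Q1=[P1,P3] Q2=[]
t=24-25: P2@Q0 runs 1, rem=5, I/O yield, promote→Q0. Q0=[P2] Q1=[P1,P3] Q2=[]
t=25-26: P2@Q0 runs 1, rem=4, I/O yield, promote→Q0. Q0=[P2] Q1=[P1,P3] Q2=[]
t=26-27: P2@Q0 runs 1, rem=3, I/O yield, promote→Q0. Q0=[P2] Q1=[P1,P3] Q2=[]
t=27-28: P2@Q0 runs 1, rem=2, I/O yield, promote→Q0. Q0=[P2] Q1=[P1,P3] Q2=[]
t=28-29: P2@Q0 runs 1, rem=1, I/O yield, promote→Q0. Q0=[P2] Q1=[P1,P3] Q2=[]
t=29-30: P2@Q0 runs 1, rem=0, completes. Q0=[] Q1=[P1,P3] Q2=[]
t=30-34: P1@Q1 runs 4, rem=5, quantum used, demote→Q2. Q0=[] Q1=[P3] Q2=[P1]
t=34-36: P3@Q1 runs 2, rem=0, completes. Q0=[] Q1=[] Q2=[P1]
t=36-41: P1@Q2 runs 5, rem=0, completes. Q0=[] Q1=[] Q2=[]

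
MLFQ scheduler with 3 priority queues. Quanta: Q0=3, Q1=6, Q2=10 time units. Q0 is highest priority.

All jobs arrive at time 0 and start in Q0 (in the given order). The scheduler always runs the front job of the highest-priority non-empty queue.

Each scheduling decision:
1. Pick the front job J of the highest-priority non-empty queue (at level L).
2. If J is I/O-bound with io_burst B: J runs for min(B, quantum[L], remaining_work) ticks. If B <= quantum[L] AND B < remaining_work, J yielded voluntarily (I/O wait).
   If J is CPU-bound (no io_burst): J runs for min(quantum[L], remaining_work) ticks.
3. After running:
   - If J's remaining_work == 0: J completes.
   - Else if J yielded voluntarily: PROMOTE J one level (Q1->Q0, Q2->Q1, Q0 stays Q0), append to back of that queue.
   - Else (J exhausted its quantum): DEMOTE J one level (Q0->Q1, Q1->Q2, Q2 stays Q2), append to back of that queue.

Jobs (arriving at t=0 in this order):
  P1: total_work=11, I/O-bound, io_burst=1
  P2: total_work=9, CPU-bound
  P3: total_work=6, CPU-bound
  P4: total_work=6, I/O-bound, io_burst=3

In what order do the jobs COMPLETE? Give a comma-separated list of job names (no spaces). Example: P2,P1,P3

t=0-1: P1@Q0 runs 1, rem=10, I/O yield, promote→Q0. Q0=[P2,P3,P4,P1] Q1=[] Q2=[]
t=1-4: P2@Q0 runs 3, rem=6, quantum used, demote→Q1. Q0=[P3,P4,P1] Q1=[P2] Q2=[]
t=4-7: P3@Q0 runs 3, rem=3, quantum used, demote→Q1. Q0=[P4,P1] Q1=[P2,P3] Q2=[]
t=7-10: P4@Q0 runs 3, rem=3, I/O yield, promote→Q0. Q0=[P1,P4] Q1=[P2,P3] Q2=[]
t=10-11: P1@Q0 runs 1, rem=9, I/O yield, promote→Q0. Q0=[P4,P1] Q1=[P2,P3] Q2=[]
t=11-14: P4@Q0 runs 3, rem=0, completes. Q0=[P1] Q1=[P2,P3] Q2=[]
t=14-15: P1@Q0 runs 1, rem=8, I/O yield, promote→Q0. Q0=[P1] Q1=[P2,P3] Q2=[]
t=15-16: P1@Q0 runs 1, rem=7, I/O yield, promote→Q0. Q0=[P1] Q1=[P2,P3] Q2=[]
t=16-17: P1@Q0 runs 1, rem=6, I/O yield, promote→Q0. Q0=[P1] Q1=[P2,P3] Q2=[]
t=17-18: P1@Q0 runs 1, rem=5, I/O yield, promote→Q0. Q0=[P1] Q1=[P2,P3] Q2=[]
t=18-19: P1@Q0 runs 1, rem=4, I/O yield, promote→Q0. Q0=[P1] Q1=[P2,P3] Q2=[]
t=19-20: P1@Q0 runs 1, rem=3, I/O yield, promote→Q0. Q0=[P1] Q1=[P2,P3] Q2=[]
t=20-21: P1@Q0 runs 1, rem=2, I/O yield, promote→Q0. Q0=[P1] Q1=[P2,P3] Q2=[]
t=21-22: P1@Q0 runs 1, rem=1, I/O yield, promote→Q0. Q0=[P1] Q1=[P2,P3] Q2=[]
t=22-23: P1@Q0 runs 1, rem=0, completes. Q0=[] Q1=[P2,P3] Q2=[]
t=23-29: P2@Q1 runs 6, rem=0, completes. Q0=[] Q1=[P3] Q2=[]
t=29-32: P3@Q1 runs 3, rem=0, completes. Q0=[] Q1=[] Q2=[]

Answer: P4,P1,P2,P3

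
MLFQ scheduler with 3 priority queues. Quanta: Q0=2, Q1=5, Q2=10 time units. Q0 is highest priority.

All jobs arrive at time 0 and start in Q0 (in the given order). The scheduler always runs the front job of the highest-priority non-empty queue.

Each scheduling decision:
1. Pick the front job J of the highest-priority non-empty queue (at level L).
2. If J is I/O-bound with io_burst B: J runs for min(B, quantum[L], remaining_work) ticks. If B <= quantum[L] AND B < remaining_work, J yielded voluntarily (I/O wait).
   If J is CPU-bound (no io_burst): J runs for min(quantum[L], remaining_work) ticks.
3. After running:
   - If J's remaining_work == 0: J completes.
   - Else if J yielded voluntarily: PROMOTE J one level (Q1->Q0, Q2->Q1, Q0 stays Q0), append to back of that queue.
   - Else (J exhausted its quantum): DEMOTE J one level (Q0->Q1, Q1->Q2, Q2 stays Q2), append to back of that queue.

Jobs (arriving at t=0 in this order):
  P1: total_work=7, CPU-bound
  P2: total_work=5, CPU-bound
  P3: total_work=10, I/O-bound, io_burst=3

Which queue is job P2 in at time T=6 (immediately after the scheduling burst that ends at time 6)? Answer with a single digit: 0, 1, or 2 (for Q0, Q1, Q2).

t=0-2: P1@Q0 runs 2, rem=5, quantum used, demote→Q1. Q0=[P2,P3] Q1=[P1] Q2=[]
t=2-4: P2@Q0 runs 2, rem=3, quantum used, demote→Q1. Q0=[P3] Q1=[P1,P2] Q2=[]
t=4-6: P3@Q0 runs 2, rem=8, quantum used, demote→Q1. Q0=[] Q1=[P1,P2,P3] Q2=[]
t=6-11: P1@Q1 runs 5, rem=0, completes. Q0=[] Q1=[P2,P3] Q2=[]
t=11-14: P2@Q1 runs 3, rem=0, completes. Q0=[] Q1=[P3] Q2=[]
t=14-17: P3@Q1 runs 3, rem=5, I/O yield, promote→Q0. Q0=[P3] Q1=[] Q2=[]
t=17-19: P3@Q0 runs 2, rem=3, quantum used, demote→Q1. Q0=[] Q1=[P3] Q2=[]
t=19-22: P3@Q1 runs 3, rem=0, completes. Q0=[] Q1=[] Q2=[]

Answer: 1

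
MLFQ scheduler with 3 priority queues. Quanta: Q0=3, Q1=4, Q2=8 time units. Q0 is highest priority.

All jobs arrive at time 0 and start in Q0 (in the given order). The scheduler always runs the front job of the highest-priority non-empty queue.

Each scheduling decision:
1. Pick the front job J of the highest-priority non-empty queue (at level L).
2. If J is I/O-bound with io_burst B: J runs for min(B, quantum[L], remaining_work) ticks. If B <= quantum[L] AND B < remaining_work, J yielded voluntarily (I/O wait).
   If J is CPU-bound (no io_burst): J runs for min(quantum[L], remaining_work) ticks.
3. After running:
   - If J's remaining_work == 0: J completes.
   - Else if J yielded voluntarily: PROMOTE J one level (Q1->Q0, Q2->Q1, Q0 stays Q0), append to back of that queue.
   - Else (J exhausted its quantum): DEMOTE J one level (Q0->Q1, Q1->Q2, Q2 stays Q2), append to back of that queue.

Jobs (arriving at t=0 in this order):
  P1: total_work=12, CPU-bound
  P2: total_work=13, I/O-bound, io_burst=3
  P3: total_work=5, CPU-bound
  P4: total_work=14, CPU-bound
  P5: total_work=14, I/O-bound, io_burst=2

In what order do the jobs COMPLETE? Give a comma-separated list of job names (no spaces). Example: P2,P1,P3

t=0-3: P1@Q0 runs 3, rem=9, quantum used, demote→Q1. Q0=[P2,P3,P4,P5] Q1=[P1] Q2=[]
t=3-6: P2@Q0 runs 3, rem=10, I/O yield, promote→Q0. Q0=[P3,P4,P5,P2] Q1=[P1] Q2=[]
t=6-9: P3@Q0 runs 3, rem=2, quantum used, demote→Q1. Q0=[P4,P5,P2] Q1=[P1,P3] Q2=[]
t=9-12: P4@Q0 runs 3, rem=11, quantum used, demote→Q1. Q0=[P5,P2] Q1=[P1,P3,P4] Q2=[]
t=12-14: P5@Q0 runs 2, rem=12, I/O yield, promote→Q0. Q0=[P2,P5] Q1=[P1,P3,P4] Q2=[]
t=14-17: P2@Q0 runs 3, rem=7, I/O yield, promote→Q0. Q0=[P5,P2] Q1=[P1,P3,P4] Q2=[]
t=17-19: P5@Q0 runs 2, rem=10, I/O yield, promote→Q0. Q0=[P2,P5] Q1=[P1,P3,P4] Q2=[]
t=19-22: P2@Q0 runs 3, rem=4, I/O yield, promote→Q0. Q0=[P5,P2] Q1=[P1,P3,P4] Q2=[]
t=22-24: P5@Q0 runs 2, rem=8, I/O yield, promote→Q0. Q0=[P2,P5] Q1=[P1,P3,P4] Q2=[]
t=24-27: P2@Q0 runs 3, rem=1, I/O yield, promote→Q0. Q0=[P5,P2] Q1=[P1,P3,P4] Q2=[]
t=27-29: P5@Q0 runs 2, rem=6, I/O yield, promote→Q0. Q0=[P2,P5] Q1=[P1,P3,P4] Q2=[]
t=29-30: P2@Q0 runs 1, rem=0, completes. Q0=[P5] Q1=[P1,P3,P4] Q2=[]
t=30-32: P5@Q0 runs 2, rem=4, I/O yield, promote→Q0. Q0=[P5] Q1=[P1,P3,P4] Q2=[]
t=32-34: P5@Q0 runs 2, rem=2, I/O yield, promote→Q0. Q0=[P5] Q1=[P1,P3,P4] Q2=[]
t=34-36: P5@Q0 runs 2, rem=0, completes. Q0=[] Q1=[P1,P3,P4] Q2=[]
t=36-40: P1@Q1 runs 4, rem=5, quantum used, demote→Q2. Q0=[] Q1=[P3,P4] Q2=[P1]
t=40-42: P3@Q1 runs 2, rem=0, completes. Q0=[] Q1=[P4] Q2=[P1]
t=42-46: P4@Q1 runs 4, rem=7, quantum used, demote→Q2. Q0=[] Q1=[] Q2=[P1,P4]
t=46-51: P1@Q2 runs 5, rem=0, completes. Q0=[] Q1=[] Q2=[P4]
t=51-58: P4@Q2 runs 7, rem=0, completes. Q0=[] Q1=[] Q2=[]

Answer: P2,P5,P3,P1,P4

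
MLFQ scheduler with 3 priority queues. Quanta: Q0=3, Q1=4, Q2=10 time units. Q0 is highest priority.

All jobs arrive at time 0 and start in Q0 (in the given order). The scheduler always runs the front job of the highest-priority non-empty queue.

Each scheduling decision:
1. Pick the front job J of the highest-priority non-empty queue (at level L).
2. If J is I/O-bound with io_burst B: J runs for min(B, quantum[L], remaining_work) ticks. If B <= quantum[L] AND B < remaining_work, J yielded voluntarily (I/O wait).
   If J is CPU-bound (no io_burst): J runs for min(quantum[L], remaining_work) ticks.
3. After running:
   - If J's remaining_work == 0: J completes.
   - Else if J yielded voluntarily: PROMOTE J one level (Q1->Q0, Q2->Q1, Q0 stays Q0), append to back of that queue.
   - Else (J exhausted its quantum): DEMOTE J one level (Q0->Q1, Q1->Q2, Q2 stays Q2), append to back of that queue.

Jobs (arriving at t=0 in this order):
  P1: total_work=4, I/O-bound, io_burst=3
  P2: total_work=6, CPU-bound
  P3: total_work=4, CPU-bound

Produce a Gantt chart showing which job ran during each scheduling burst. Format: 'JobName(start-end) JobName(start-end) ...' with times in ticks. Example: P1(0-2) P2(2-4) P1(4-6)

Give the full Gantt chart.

t=0-3: P1@Q0 runs 3, rem=1, I/O yield, promote→Q0. Q0=[P2,P3,P1] Q1=[] Q2=[]
t=3-6: P2@Q0 runs 3, rem=3, quantum used, demote→Q1. Q0=[P3,P1] Q1=[P2] Q2=[]
t=6-9: P3@Q0 runs 3, rem=1, quantum used, demote→Q1. Q0=[P1] Q1=[P2,P3] Q2=[]
t=9-10: P1@Q0 runs 1, rem=0, completes. Q0=[] Q1=[P2,P3] Q2=[]
t=10-13: P2@Q1 runs 3, rem=0, completes. Q0=[] Q1=[P3] Q2=[]
t=13-14: P3@Q1 runs 1, rem=0, completes. Q0=[] Q1=[] Q2=[]

Answer: P1(0-3) P2(3-6) P3(6-9) P1(9-10) P2(10-13) P3(13-14)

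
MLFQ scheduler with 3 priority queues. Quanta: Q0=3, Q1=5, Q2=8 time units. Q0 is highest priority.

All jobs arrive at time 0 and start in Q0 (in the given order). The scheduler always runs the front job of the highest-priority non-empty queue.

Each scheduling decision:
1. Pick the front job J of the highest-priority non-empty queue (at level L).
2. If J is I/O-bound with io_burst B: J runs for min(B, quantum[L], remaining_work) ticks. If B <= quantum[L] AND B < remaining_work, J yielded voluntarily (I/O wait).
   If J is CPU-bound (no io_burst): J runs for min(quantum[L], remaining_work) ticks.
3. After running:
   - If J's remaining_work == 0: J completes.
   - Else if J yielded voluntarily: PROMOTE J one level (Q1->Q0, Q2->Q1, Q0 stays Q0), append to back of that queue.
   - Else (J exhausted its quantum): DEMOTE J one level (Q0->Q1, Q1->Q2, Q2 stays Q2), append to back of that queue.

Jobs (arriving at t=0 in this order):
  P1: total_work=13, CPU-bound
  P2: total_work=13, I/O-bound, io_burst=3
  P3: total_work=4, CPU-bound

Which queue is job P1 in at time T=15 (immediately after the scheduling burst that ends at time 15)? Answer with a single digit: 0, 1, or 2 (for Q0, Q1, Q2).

Answer: 1

Derivation:
t=0-3: P1@Q0 runs 3, rem=10, quantum used, demote→Q1. Q0=[P2,P3] Q1=[P1] Q2=[]
t=3-6: P2@Q0 runs 3, rem=10, I/O yield, promote→Q0. Q0=[P3,P2] Q1=[P1] Q2=[]
t=6-9: P3@Q0 runs 3, rem=1, quantum used, demote→Q1. Q0=[P2] Q1=[P1,P3] Q2=[]
t=9-12: P2@Q0 runs 3, rem=7, I/O yield, promote→Q0. Q0=[P2] Q1=[P1,P3] Q2=[]
t=12-15: P2@Q0 runs 3, rem=4, I/O yield, promote→Q0. Q0=[P2] Q1=[P1,P3] Q2=[]
t=15-18: P2@Q0 runs 3, rem=1, I/O yield, promote→Q0. Q0=[P2] Q1=[P1,P3] Q2=[]
t=18-19: P2@Q0 runs 1, rem=0, completes. Q0=[] Q1=[P1,P3] Q2=[]
t=19-24: P1@Q1 runs 5, rem=5, quantum used, demote→Q2. Q0=[] Q1=[P3] Q2=[P1]
t=24-25: P3@Q1 runs 1, rem=0, completes. Q0=[] Q1=[] Q2=[P1]
t=25-30: P1@Q2 runs 5, rem=0, completes. Q0=[] Q1=[] Q2=[]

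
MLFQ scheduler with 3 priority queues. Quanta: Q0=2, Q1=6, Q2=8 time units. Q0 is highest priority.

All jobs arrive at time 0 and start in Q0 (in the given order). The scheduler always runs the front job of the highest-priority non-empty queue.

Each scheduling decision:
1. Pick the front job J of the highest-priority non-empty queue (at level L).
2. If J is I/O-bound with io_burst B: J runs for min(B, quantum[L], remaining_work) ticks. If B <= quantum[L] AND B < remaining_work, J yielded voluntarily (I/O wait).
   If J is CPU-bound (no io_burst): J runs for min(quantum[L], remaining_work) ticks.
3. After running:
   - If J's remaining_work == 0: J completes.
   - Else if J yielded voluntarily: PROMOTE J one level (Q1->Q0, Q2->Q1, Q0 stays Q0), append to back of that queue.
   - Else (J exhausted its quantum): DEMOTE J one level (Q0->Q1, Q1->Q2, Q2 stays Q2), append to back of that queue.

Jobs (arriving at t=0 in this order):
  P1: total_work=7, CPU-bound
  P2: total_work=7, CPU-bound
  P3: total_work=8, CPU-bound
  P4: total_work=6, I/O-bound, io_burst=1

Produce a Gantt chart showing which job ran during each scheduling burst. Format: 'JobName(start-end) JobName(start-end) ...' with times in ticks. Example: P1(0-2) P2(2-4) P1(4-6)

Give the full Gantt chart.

Answer: P1(0-2) P2(2-4) P3(4-6) P4(6-7) P4(7-8) P4(8-9) P4(9-10) P4(10-11) P4(11-12) P1(12-17) P2(17-22) P3(22-28)

Derivation:
t=0-2: P1@Q0 runs 2, rem=5, quantum used, demote→Q1. Q0=[P2,P3,P4] Q1=[P1] Q2=[]
t=2-4: P2@Q0 runs 2, rem=5, quantum used, demote→Q1. Q0=[P3,P4] Q1=[P1,P2] Q2=[]
t=4-6: P3@Q0 runs 2, rem=6, quantum used, demote→Q1. Q0=[P4] Q1=[P1,P2,P3] Q2=[]
t=6-7: P4@Q0 runs 1, rem=5, I/O yield, promote→Q0. Q0=[P4] Q1=[P1,P2,P3] Q2=[]
t=7-8: P4@Q0 runs 1, rem=4, I/O yield, promote→Q0. Q0=[P4] Q1=[P1,P2,P3] Q2=[]
t=8-9: P4@Q0 runs 1, rem=3, I/O yield, promote→Q0. Q0=[P4] Q1=[P1,P2,P3] Q2=[]
t=9-10: P4@Q0 runs 1, rem=2, I/O yield, promote→Q0. Q0=[P4] Q1=[P1,P2,P3] Q2=[]
t=10-11: P4@Q0 runs 1, rem=1, I/O yield, promote→Q0. Q0=[P4] Q1=[P1,P2,P3] Q2=[]
t=11-12: P4@Q0 runs 1, rem=0, completes. Q0=[] Q1=[P1,P2,P3] Q2=[]
t=12-17: P1@Q1 runs 5, rem=0, completes. Q0=[] Q1=[P2,P3] Q2=[]
t=17-22: P2@Q1 runs 5, rem=0, completes. Q0=[] Q1=[P3] Q2=[]
t=22-28: P3@Q1 runs 6, rem=0, completes. Q0=[] Q1=[] Q2=[]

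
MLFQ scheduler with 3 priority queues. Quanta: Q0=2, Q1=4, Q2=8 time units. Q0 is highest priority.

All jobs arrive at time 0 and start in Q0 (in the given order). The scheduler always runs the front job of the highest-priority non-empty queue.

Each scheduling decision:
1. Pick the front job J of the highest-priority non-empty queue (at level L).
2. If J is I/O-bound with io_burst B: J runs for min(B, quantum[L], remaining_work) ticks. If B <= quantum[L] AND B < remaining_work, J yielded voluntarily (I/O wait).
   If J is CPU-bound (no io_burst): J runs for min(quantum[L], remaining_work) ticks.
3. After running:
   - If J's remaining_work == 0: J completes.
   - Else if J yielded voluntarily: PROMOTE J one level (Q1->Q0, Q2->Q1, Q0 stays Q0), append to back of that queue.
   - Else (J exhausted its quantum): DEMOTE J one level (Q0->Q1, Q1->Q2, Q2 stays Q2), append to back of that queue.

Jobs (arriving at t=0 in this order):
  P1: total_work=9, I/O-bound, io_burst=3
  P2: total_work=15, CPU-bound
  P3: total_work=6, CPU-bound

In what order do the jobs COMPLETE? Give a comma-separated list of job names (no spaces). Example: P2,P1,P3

t=0-2: P1@Q0 runs 2, rem=7, quantum used, demote→Q1. Q0=[P2,P3] Q1=[P1] Q2=[]
t=2-4: P2@Q0 runs 2, rem=13, quantum used, demote→Q1. Q0=[P3] Q1=[P1,P2] Q2=[]
t=4-6: P3@Q0 runs 2, rem=4, quantum used, demote→Q1. Q0=[] Q1=[P1,P2,P3] Q2=[]
t=6-9: P1@Q1 runs 3, rem=4, I/O yield, promote→Q0. Q0=[P1] Q1=[P2,P3] Q2=[]
t=9-11: P1@Q0 runs 2, rem=2, quantum used, demote→Q1. Q0=[] Q1=[P2,P3,P1] Q2=[]
t=11-15: P2@Q1 runs 4, rem=9, quantum used, demote→Q2. Q0=[] Q1=[P3,P1] Q2=[P2]
t=15-19: P3@Q1 runs 4, rem=0, completes. Q0=[] Q1=[P1] Q2=[P2]
t=19-21: P1@Q1 runs 2, rem=0, completes. Q0=[] Q1=[] Q2=[P2]
t=21-29: P2@Q2 runs 8, rem=1, quantum used, demote→Q2. Q0=[] Q1=[] Q2=[P2]
t=29-30: P2@Q2 runs 1, rem=0, completes. Q0=[] Q1=[] Q2=[]

Answer: P3,P1,P2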